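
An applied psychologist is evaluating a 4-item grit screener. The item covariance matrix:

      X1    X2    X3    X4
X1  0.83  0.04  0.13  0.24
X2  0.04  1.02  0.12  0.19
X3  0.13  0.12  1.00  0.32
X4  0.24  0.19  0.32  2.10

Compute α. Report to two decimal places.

α = 0.39

sum of item variances = 0.83 + 1.02 + 1.00 + 2.10 = 4.95
Σ_{i<j} σ_ij = 1.04
Var(T) = 4.95 + 2 × 1.04 = 7.03
α = (k/(k−1))·(1 − sum of item variances/Var(T)) = (4/3)·(1 − 4.95/7.03) = 0.39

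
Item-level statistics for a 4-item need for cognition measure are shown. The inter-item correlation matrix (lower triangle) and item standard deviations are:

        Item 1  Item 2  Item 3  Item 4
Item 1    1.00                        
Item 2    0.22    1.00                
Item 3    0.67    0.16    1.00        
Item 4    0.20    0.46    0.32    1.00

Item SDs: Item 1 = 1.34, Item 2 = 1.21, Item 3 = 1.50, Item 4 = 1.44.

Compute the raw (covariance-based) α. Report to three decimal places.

α = 0.674

Σσ²ᵢ = 1.34² + 1.21² + 1.50² + 1.44² = 7.5833
Covariances σ_ij = r_ij · s_i · s_j:
  σ(Item 1,Item 2) = 0.22 × 1.34 × 1.21 = 0.3567
  σ(Item 1,Item 3) = 0.67 × 1.34 × 1.50 = 1.3467
  σ(Item 1,Item 4) = 0.20 × 1.34 × 1.44 = 0.3859
  σ(Item 2,Item 3) = 0.16 × 1.21 × 1.50 = 0.2904
  σ(Item 2,Item 4) = 0.46 × 1.21 × 1.44 = 0.8015
  σ(Item 3,Item 4) = 0.32 × 1.50 × 1.44 = 0.6912
σ²_T = Σσ²ᵢ + 2·Σσ_ij = 7.5833 + 2 × 3.8724 = 15.3281
α = (4/3)·(1 − 7.5833/15.3281) = 0.674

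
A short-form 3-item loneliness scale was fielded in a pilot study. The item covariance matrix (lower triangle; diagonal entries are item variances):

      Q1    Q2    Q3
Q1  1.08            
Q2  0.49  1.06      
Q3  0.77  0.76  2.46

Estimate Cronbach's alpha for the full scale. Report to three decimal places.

Cronbach's alpha = 0.701

Σσᵢ² = 1.08 + 1.06 + 2.46 = 4.60
Sum of the distinct covariances = 2.02
σ²_total = 4.60 + 2 × 2.02 = 8.64
α = (k/(k−1))·(1 − Σσᵢ²/σ²_total) = (3/2)·(1 − 4.60/8.64) = 0.701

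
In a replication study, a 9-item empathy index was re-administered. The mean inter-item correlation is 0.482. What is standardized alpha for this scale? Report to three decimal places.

α = 0.893

Standardized α = k·r̄ / (1 + (k−1)·r̄) = 9 × 0.482 / (1 + 8 × 0.482)
  = 4.3380 / 4.8560 = 0.893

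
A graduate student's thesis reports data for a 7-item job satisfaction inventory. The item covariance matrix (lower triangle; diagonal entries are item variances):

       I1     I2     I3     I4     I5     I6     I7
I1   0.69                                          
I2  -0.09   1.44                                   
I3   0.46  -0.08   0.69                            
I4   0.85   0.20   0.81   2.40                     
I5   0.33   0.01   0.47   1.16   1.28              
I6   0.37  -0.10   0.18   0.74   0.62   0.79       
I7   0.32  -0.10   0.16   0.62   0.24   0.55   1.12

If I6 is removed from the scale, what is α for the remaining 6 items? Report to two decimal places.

Remaining items: I1, I2, I3, I4, I5, I7 (k = 6).
Σσ²ᵢ = 0.69 + 1.44 + 0.69 + 2.40 + 1.28 + 1.12 = 7.62
σ²_total = 7.62 + 2 × 5.36 = 18.34
α (item deleted) = (6/5)·(1 − 7.62/18.34) = 0.70

α = 0.70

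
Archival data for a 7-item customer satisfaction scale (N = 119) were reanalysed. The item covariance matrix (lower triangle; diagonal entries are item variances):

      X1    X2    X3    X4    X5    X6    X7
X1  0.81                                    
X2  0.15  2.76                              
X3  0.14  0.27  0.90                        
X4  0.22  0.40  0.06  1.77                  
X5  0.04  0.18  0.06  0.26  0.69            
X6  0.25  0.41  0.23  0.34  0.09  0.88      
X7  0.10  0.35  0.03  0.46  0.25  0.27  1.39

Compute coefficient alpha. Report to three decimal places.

ΣVar(i) = 0.81 + 2.76 + 0.90 + 1.77 + 0.69 + 0.88 + 1.39 = 9.20
Sum of off-diagonal covariances = 4.56
Var(T) = 9.20 + 2 × 4.56 = 18.32
α = (k/(k−1))·(1 − ΣVar(i)/Var(T)) = (7/6)·(1 − 9.20/18.32) = 0.581

coefficient alpha = 0.581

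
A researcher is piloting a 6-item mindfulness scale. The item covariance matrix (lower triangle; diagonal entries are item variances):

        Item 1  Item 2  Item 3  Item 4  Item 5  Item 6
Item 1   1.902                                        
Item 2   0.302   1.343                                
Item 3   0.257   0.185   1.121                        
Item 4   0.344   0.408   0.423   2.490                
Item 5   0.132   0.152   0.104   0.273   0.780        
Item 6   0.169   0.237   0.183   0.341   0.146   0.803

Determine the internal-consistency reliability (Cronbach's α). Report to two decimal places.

ΣVar(i) = 1.902 + 1.343 + 1.121 + 2.490 + 0.780 + 0.803 = 8.439
Sum of the distinct covariances = 3.656
σ²_T = 8.439 + 2 × 3.656 = 15.751
α = (k/(k−1))·(1 − ΣVar(i)/σ²_T) = (6/5)·(1 − 8.439/15.751) = 0.56

Cronbach's α = 0.56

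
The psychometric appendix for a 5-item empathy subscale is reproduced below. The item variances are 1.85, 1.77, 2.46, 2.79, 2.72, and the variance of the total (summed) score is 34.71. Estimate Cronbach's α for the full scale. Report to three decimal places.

Σσ²ᵢ = 1.85 + 1.77 + 2.46 + 2.79 + 2.72 = 11.59
α = (k/(k−1))·(1 − Σσ²ᵢ/total variance) = (5/4)·(1 − 11.59/34.71) = 0.833

α = 0.833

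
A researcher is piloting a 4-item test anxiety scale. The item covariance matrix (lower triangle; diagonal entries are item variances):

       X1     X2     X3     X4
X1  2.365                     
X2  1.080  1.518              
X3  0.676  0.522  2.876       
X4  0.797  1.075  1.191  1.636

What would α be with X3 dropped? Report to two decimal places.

Remaining items: X1, X2, X4 (k = 3).
Σσ²ᵢ = 2.365 + 1.518 + 1.636 = 5.519
total variance = 5.519 + 2 × 2.952 = 11.423
α (item deleted) = (3/2)·(1 − 5.519/11.423) = 0.78

α = 0.78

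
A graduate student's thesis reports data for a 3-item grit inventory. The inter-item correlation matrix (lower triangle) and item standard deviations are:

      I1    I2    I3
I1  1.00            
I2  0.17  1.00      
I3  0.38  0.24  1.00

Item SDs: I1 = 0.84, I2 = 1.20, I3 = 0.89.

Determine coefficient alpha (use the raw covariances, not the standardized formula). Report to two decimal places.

α = 0.49

Σσ²ᵢ = 0.84² + 1.20² + 0.89² = 2.9377
Covariances σ_ij = r_ij · s_i · s_j:
  σ(I1,I2) = 0.17 × 0.84 × 1.20 = 0.1714
  σ(I1,I3) = 0.38 × 0.84 × 0.89 = 0.2841
  σ(I2,I3) = 0.24 × 1.20 × 0.89 = 0.2563
σ²_T = Σσ²ᵢ + 2·Σσ_ij = 2.9377 + 2 × 0.7118 = 4.3613
α = (3/2)·(1 − 2.9377/4.3613) = 0.49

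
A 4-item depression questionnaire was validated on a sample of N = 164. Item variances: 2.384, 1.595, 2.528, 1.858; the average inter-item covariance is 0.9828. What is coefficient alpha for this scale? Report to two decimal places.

coefficient alpha = 0.78

Σσ²ᵢ = 2.384 + 1.595 + 2.528 + 1.858 = 8.365
Sum of the 6 distinct covariances = 6 × 0.9828 = 5.8968
total variance = Σσ²ᵢ + 2·Σcov = 8.365 + 2 × 5.8968 = 20.1586
α = (4/3)·(1 − 8.365/20.1586) = 0.78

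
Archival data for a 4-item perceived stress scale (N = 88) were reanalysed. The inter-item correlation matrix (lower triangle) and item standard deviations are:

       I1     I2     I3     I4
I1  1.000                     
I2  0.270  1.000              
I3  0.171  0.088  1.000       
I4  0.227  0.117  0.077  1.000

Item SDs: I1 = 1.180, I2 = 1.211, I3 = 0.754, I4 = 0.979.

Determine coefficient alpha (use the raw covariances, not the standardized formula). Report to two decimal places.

α = 0.44

Σσ²ᵢ = 1.180² + 1.211² + 0.754² + 0.979² = 4.3859
Covariances σ_ij = r_ij · s_i · s_j:
  σ(I1,I2) = 0.270 × 1.180 × 1.211 = 0.3858
  σ(I1,I3) = 0.171 × 1.180 × 0.754 = 0.1521
  σ(I1,I4) = 0.227 × 1.180 × 0.979 = 0.2622
  σ(I2,I3) = 0.088 × 1.211 × 0.754 = 0.0804
  σ(I2,I4) = 0.117 × 1.211 × 0.979 = 0.1387
  σ(I3,I4) = 0.077 × 0.754 × 0.979 = 0.0568
σ²_T = Σσ²ᵢ + 2·Σσ_ij = 4.3859 + 2 × 1.0760 = 6.5379
α = (4/3)·(1 − 4.3859/6.5379) = 0.44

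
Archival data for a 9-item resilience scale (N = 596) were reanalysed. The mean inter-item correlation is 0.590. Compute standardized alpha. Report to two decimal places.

α = 0.93

Standardized α = k·r̄ / (1 + (k−1)·r̄) = 9 × 0.590 / (1 + 8 × 0.590)
  = 5.3100 / 5.7200 = 0.93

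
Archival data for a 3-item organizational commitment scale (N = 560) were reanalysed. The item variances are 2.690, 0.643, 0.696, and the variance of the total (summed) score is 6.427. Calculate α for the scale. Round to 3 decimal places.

ΣVar(i) = 2.690 + 0.643 + 0.696 = 4.029
α = (k/(k−1))·(1 − ΣVar(i)/σ²_T) = (3/2)·(1 − 4.029/6.427) = 0.560

α = 0.560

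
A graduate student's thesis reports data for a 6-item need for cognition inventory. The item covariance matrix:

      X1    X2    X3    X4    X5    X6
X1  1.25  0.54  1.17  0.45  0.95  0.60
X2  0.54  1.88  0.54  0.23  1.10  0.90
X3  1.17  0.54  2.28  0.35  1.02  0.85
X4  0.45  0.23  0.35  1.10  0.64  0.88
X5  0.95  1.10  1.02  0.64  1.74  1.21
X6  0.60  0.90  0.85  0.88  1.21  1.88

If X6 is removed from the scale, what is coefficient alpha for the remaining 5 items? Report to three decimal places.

Remaining items: X1, X2, X3, X4, X5 (k = 5).
ΣVar(i) = 1.25 + 1.88 + 2.28 + 1.10 + 1.74 = 8.25
Var(T) = 8.25 + 2 × 6.99 = 22.23
α (item deleted) = (5/4)·(1 − 8.25/22.23) = 0.786

coefficient alpha = 0.786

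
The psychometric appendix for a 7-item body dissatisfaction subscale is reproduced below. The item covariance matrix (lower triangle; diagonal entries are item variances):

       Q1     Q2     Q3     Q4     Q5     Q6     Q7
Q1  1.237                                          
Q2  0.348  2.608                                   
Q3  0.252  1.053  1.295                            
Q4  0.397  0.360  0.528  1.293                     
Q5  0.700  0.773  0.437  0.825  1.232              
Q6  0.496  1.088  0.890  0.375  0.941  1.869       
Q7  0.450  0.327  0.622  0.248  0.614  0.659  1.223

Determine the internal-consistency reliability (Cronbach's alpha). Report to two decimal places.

α = 0.81

Σσ²ᵢ = 1.237 + 2.608 + 1.295 + 1.293 + 1.232 + 1.869 + 1.223 = 10.757
Σ_{i<j} σ_ij = 12.383
σ²_total = 10.757 + 2 × 12.383 = 35.523
α = (k/(k−1))·(1 − Σσ²ᵢ/σ²_total) = (7/6)·(1 − 10.757/35.523) = 0.81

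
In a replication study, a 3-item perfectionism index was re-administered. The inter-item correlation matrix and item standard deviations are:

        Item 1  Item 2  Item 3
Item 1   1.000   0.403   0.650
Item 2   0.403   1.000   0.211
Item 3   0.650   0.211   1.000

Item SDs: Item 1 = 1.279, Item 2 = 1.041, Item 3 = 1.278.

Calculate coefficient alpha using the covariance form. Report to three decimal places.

α = 0.695

Σσ²ᵢ = 1.279² + 1.041² + 1.278² = 4.3528
Covariances σ_ij = r_ij · s_i · s_j:
  σ(Item 1,Item 2) = 0.403 × 1.279 × 1.041 = 0.5366
  σ(Item 1,Item 3) = 0.650 × 1.279 × 1.278 = 1.0625
  σ(Item 2,Item 3) = 0.211 × 1.041 × 1.278 = 0.2807
σ²_T = Σσ²ᵢ + 2·Σσ_ij = 4.3528 + 2 × 1.8798 = 8.1124
α = (3/2)·(1 − 4.3528/8.1124) = 0.695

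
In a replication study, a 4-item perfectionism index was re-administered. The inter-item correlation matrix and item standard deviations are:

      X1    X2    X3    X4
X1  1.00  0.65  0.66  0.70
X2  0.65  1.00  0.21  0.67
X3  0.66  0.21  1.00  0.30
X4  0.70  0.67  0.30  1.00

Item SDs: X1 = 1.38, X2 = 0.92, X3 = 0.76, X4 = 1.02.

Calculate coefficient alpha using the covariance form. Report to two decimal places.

α = 0.82

Σσ²ᵢ = 1.38² + 0.92² + 0.76² + 1.02² = 4.3688
Covariances σ_ij = r_ij · s_i · s_j:
  σ(X1,X2) = 0.65 × 1.38 × 0.92 = 0.8252
  σ(X1,X3) = 0.66 × 1.38 × 0.76 = 0.6922
  σ(X1,X4) = 0.70 × 1.38 × 1.02 = 0.9853
  σ(X2,X3) = 0.21 × 0.92 × 0.76 = 0.1468
  σ(X2,X4) = 0.67 × 0.92 × 1.02 = 0.6287
  σ(X3,X4) = 0.30 × 0.76 × 1.02 = 0.2326
σ²_T = Σσ²ᵢ + 2·Σσ_ij = 4.3688 + 2 × 3.5108 = 11.3904
α = (4/3)·(1 − 4.3688/11.3904) = 0.82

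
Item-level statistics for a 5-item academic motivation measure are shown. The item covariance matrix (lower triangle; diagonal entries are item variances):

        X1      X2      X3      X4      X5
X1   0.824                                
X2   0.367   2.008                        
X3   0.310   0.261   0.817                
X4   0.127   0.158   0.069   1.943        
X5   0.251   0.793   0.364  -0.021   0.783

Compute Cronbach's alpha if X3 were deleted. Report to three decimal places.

α = 0.501

Remaining items: X1, X2, X4, X5 (k = 4).
ΣVar(i) = 0.824 + 2.008 + 1.943 + 0.783 = 5.558
total variance = 5.558 + 2 × 1.675 = 8.908
α (item deleted) = (4/3)·(1 − 5.558/8.908) = 0.501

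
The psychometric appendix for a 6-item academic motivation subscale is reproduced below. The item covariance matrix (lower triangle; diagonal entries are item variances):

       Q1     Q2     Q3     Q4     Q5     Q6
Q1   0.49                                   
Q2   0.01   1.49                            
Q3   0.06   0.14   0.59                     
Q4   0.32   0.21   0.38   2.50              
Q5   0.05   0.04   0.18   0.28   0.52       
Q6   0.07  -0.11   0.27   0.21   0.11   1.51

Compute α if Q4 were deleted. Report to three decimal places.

α = 0.329

Remaining items: Q1, Q2, Q3, Q5, Q6 (k = 5).
ΣVar(i) = 0.49 + 1.49 + 0.59 + 0.52 + 1.51 = 4.60
total variance = 4.60 + 2 × 0.82 = 6.24
α (item deleted) = (5/4)·(1 − 4.60/6.24) = 0.329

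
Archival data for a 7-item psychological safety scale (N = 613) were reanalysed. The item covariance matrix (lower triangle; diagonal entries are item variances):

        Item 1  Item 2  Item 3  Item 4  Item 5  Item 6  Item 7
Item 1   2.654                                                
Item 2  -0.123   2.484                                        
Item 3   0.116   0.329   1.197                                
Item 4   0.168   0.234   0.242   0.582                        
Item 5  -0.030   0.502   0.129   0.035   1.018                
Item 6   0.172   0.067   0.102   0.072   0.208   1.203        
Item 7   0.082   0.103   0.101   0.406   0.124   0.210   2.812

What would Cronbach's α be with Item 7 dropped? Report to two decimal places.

Cronbach's α = 0.39

Remaining items: Item 1, Item 2, Item 3, Item 4, Item 5, Item 6 (k = 6).
sum of item variances = 2.654 + 2.484 + 1.197 + 0.582 + 1.018 + 1.203 = 9.138
Var(T) = 9.138 + 2 × 2.223 = 13.584
α (item deleted) = (6/5)·(1 − 9.138/13.584) = 0.39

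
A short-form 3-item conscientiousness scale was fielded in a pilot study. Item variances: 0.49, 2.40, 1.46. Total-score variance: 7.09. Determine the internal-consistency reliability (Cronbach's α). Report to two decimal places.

Σσᵢ² = 0.49 + 2.40 + 1.46 = 4.35
α = (k/(k−1))·(1 − Σσᵢ²/Var(T)) = (3/2)·(1 − 4.35/7.09) = 0.58

Cronbach's α = 0.58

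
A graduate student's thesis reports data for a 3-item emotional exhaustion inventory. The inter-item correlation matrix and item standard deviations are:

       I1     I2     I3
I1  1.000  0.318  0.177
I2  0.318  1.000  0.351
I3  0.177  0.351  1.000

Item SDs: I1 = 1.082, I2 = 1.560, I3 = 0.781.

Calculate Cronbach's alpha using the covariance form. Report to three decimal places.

Σσ²ᵢ = 1.082² + 1.560² + 0.781² = 4.2143
Covariances σ_ij = r_ij · s_i · s_j:
  σ(I1,I2) = 0.318 × 1.082 × 1.560 = 0.5368
  σ(I1,I3) = 0.177 × 1.082 × 0.781 = 0.1496
  σ(I2,I3) = 0.351 × 1.560 × 0.781 = 0.4276
σ²_T = Σσ²ᵢ + 2·Σσ_ij = 4.2143 + 2 × 1.1140 = 6.4423
α = (3/2)·(1 − 4.2143/6.4423) = 0.519

Cronbach's alpha = 0.519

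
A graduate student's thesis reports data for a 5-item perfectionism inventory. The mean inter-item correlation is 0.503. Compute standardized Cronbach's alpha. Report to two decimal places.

Standardized α = k·r̄ / (1 + (k−1)·r̄) = 5 × 0.503 / (1 + 4 × 0.503)
  = 2.5150 / 3.0120 = 0.83

α = 0.83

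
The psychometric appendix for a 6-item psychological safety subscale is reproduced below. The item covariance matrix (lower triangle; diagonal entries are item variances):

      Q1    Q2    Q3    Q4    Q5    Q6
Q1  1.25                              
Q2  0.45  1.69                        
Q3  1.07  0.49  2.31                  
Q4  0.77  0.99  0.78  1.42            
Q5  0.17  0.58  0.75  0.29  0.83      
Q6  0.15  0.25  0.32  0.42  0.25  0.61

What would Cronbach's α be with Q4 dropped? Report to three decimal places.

Remaining items: Q1, Q2, Q3, Q5, Q6 (k = 5).
Σσᵢ² = 1.25 + 1.69 + 2.31 + 0.83 + 0.61 = 6.69
total variance = 6.69 + 2 × 4.48 = 15.65
α (item deleted) = (5/4)·(1 − 6.69/15.65) = 0.716

Cronbach's α = 0.716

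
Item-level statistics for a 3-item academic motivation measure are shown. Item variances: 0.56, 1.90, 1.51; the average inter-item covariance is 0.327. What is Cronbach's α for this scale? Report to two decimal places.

Σσᵢ² = 0.56 + 1.90 + 1.51 = 3.97
Sum of the 3 distinct covariances = 3 × 0.327 = 0.981
Var(T) = Σσᵢ² + 2·Σcov = 3.97 + 2 × 0.981 = 5.932
α = (3/2)·(1 − 3.97/5.932) = 0.50

α = 0.50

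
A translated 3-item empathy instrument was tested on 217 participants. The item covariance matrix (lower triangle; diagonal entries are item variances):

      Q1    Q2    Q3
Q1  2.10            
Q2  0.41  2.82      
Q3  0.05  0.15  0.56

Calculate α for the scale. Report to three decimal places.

α = 0.273

Σσ²ᵢ = 2.10 + 2.82 + 0.56 = 5.48
Σ_{i<j} σ_ij = 0.61
σ²_T = 5.48 + 2 × 0.61 = 6.70
α = (k/(k−1))·(1 − Σσ²ᵢ/σ²_T) = (3/2)·(1 − 5.48/6.70) = 0.273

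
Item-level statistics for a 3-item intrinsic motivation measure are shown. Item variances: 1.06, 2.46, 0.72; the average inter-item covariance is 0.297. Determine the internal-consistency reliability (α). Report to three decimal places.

α = 0.444

ΣVar(i) = 1.06 + 2.46 + 0.72 = 4.24
Sum of the 3 distinct covariances = 3 × 0.297 = 0.891
total variance = ΣVar(i) + 2·Σcov = 4.24 + 2 × 0.891 = 6.022
α = (3/2)·(1 − 4.24/6.022) = 0.444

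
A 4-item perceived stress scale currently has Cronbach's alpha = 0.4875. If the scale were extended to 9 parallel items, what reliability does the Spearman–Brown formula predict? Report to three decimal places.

predicted reliability = 0.682

Length factor m = 9/4 = 2.2500
α' = m·α / (1 + (m−1)·α)
   = 9/4 × 0.4875 / (1 + (9/4 − 1) × 0.4875)
   = 1.0969 / 1.6094 = 0.682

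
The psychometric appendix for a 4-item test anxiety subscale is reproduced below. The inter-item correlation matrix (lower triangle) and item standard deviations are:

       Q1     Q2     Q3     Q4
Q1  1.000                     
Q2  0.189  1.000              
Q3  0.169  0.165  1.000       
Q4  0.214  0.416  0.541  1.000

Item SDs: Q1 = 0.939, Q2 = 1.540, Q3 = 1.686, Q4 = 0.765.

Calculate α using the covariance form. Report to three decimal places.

α = 0.545

Σσ²ᵢ = 0.939² + 1.540² + 1.686² + 0.765² = 6.6811
Covariances σ_ij = r_ij · s_i · s_j:
  σ(Q1,Q2) = 0.189 × 0.939 × 1.540 = 0.2733
  σ(Q1,Q3) = 0.169 × 0.939 × 1.686 = 0.2676
  σ(Q1,Q4) = 0.214 × 0.939 × 0.765 = 0.1537
  σ(Q2,Q3) = 0.165 × 1.540 × 1.686 = 0.4284
  σ(Q2,Q4) = 0.416 × 1.540 × 0.765 = 0.4901
  σ(Q3,Q4) = 0.541 × 1.686 × 0.765 = 0.6978
σ²_T = Σσ²ᵢ + 2·Σσ_ij = 6.6811 + 2 × 2.3109 = 11.3029
α = (4/3)·(1 − 6.6811/11.3029) = 0.545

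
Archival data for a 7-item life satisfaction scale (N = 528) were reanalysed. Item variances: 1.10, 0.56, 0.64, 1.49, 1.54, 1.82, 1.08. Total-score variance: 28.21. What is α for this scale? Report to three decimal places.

Σσ²ᵢ = 1.10 + 0.56 + 0.64 + 1.49 + 1.54 + 1.82 + 1.08 = 8.23
α = (k/(k−1))·(1 − Σσ²ᵢ/total variance) = (7/6)·(1 − 8.23/28.21) = 0.826

α = 0.826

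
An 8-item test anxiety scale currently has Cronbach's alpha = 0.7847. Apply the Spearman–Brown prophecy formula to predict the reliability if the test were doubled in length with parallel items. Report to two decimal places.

Length factor m = 2
α' = m·α / (1 + (m−1)·α)
   = 2 × 0.7847 / (1 + (2 − 1) × 0.7847)
   = 1.5694 / 1.7847 = 0.88

predicted reliability = 0.88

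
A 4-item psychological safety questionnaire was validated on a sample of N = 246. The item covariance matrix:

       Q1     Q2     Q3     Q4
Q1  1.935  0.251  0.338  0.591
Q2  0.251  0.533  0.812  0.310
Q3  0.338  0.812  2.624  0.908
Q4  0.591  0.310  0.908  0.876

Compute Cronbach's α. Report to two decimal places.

Cronbach's α = 0.69

sum of item variances = 1.935 + 0.533 + 2.624 + 0.876 = 5.968
Sum of the distinct covariances = 3.210
Var(T) = 5.968 + 2 × 3.210 = 12.388
α = (k/(k−1))·(1 − sum of item variances/Var(T)) = (4/3)·(1 − 5.968/12.388) = 0.69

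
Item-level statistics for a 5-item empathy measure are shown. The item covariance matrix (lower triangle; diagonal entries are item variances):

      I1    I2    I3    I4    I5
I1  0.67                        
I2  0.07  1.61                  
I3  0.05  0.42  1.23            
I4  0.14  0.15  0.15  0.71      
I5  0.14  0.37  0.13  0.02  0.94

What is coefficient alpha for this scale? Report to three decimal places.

ΣVar(i) = 0.67 + 1.61 + 1.23 + 0.71 + 0.94 = 5.16
Σ_{i<j} σ_ij = 1.64
σ²_total = 5.16 + 2 × 1.64 = 8.44
α = (k/(k−1))·(1 − ΣVar(i)/σ²_total) = (5/4)·(1 − 5.16/8.44) = 0.486

coefficient alpha = 0.486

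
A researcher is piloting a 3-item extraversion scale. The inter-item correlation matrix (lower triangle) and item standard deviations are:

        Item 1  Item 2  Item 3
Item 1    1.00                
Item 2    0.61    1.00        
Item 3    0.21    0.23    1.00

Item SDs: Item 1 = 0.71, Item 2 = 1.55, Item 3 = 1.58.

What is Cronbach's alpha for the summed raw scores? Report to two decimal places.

Σσ²ᵢ = 0.71² + 1.55² + 1.58² = 5.4030
Covariances σ_ij = r_ij · s_i · s_j:
  σ(Item 1,Item 2) = 0.61 × 0.71 × 1.55 = 0.6713
  σ(Item 1,Item 3) = 0.21 × 0.71 × 1.58 = 0.2356
  σ(Item 2,Item 3) = 0.23 × 1.55 × 1.58 = 0.5633
σ²_T = Σσ²ᵢ + 2·Σσ_ij = 5.4030 + 2 × 1.4702 = 8.3434
α = (3/2)·(1 − 5.4030/8.3434) = 0.53

Cronbach's alpha = 0.53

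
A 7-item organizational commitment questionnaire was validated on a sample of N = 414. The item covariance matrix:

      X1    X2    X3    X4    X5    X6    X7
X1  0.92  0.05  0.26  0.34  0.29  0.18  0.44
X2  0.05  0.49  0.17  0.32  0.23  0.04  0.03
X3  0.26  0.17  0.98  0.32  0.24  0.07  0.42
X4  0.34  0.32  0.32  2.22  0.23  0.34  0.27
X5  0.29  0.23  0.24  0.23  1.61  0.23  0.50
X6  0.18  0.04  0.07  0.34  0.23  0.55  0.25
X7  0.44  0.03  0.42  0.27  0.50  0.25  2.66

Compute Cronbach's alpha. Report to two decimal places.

α = 0.61

Σσ²ᵢ = 0.92 + 0.49 + 0.98 + 2.22 + 1.61 + 0.55 + 2.66 = 9.43
Σ_{i<j} σ_ij = 5.22
σ²_total = 9.43 + 2 × 5.22 = 19.87
α = (k/(k−1))·(1 − Σσ²ᵢ/σ²_total) = (7/6)·(1 − 9.43/19.87) = 0.61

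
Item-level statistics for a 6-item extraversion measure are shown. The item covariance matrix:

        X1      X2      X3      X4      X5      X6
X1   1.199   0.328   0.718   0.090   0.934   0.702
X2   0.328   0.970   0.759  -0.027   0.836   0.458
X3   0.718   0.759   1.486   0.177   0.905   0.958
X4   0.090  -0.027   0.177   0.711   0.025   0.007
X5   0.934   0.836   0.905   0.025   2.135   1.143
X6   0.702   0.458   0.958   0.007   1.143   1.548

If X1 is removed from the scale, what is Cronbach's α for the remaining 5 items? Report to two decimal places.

Remaining items: X2, X3, X4, X5, X6 (k = 5).
Σσ²ᵢ = 0.970 + 1.486 + 0.711 + 2.135 + 1.548 = 6.850
σ²_total = 6.850 + 2 × 5.241 = 17.332
α (item deleted) = (5/4)·(1 − 6.850/17.332) = 0.76

α = 0.76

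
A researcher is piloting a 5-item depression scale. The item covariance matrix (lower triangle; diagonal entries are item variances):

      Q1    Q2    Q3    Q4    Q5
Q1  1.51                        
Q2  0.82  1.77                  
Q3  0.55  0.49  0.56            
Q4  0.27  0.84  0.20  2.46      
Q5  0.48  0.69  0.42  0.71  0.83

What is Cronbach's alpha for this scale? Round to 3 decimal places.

Σσ²ᵢ = 1.51 + 1.77 + 0.56 + 2.46 + 0.83 = 7.13
Σ_{i<j} σ_ij = 5.47
σ²_total = 7.13 + 2 × 5.47 = 18.07
α = (k/(k−1))·(1 − Σσ²ᵢ/σ²_total) = (5/4)·(1 − 7.13/18.07) = 0.757

α = 0.757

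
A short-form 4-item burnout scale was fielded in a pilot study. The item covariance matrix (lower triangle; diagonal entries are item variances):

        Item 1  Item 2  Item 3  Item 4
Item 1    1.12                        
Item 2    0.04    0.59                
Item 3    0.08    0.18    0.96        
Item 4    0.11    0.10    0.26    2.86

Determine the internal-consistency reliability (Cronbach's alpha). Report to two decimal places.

α = 0.29

Σσ²ᵢ = 1.12 + 0.59 + 0.96 + 2.86 = 5.53
Σ_{i<j} σ_ij = 0.77
σ²_total = 5.53 + 2 × 0.77 = 7.07
α = (k/(k−1))·(1 − Σσ²ᵢ/σ²_total) = (4/3)·(1 − 5.53/7.07) = 0.29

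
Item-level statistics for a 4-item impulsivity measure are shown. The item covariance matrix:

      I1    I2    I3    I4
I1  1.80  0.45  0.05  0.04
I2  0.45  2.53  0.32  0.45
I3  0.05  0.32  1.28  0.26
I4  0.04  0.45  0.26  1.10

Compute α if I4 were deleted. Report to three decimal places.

Remaining items: I1, I2, I3 (k = 3).
sum of item variances = 1.80 + 2.53 + 1.28 = 5.61
Var(T) = 5.61 + 2 × 0.82 = 7.25
α (item deleted) = (3/2)·(1 − 5.61/7.25) = 0.339

α = 0.339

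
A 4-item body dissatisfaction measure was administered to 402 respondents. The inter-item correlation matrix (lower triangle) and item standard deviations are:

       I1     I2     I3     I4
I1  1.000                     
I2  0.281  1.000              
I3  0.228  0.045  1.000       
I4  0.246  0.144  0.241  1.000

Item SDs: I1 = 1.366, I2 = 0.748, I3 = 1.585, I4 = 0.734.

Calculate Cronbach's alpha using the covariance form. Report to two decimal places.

α = 0.46

Σσ²ᵢ = 1.366² + 0.748² + 1.585² + 0.734² = 5.4764
Covariances σ_ij = r_ij · s_i · s_j:
  σ(I1,I2) = 0.281 × 1.366 × 0.748 = 0.2871
  σ(I1,I3) = 0.228 × 1.366 × 1.585 = 0.4936
  σ(I1,I4) = 0.246 × 1.366 × 0.734 = 0.2467
  σ(I2,I3) = 0.045 × 0.748 × 1.585 = 0.0534
  σ(I2,I4) = 0.144 × 0.748 × 0.734 = 0.0791
  σ(I3,I4) = 0.241 × 1.585 × 0.734 = 0.2804
σ²_T = Σσ²ᵢ + 2·Σσ_ij = 5.4764 + 2 × 1.4403 = 8.3570
α = (4/3)·(1 − 5.4764/8.3570) = 0.46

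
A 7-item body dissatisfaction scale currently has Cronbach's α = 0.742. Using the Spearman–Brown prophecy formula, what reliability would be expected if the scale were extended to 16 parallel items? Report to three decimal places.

predicted reliability = 0.868

Length factor m = 16/7 = 2.2857
α' = m·α / (1 + (m−1)·α)
   = 16/7 × 0.742 / (1 + (16/7 − 1) × 0.742)
   = 1.6960 / 1.9540 = 0.868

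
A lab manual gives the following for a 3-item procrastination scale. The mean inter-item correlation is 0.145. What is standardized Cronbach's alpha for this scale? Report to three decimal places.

Standardized α = k·r̄ / (1 + (k−1)·r̄) = 3 × 0.145 / (1 + 2 × 0.145)
  = 0.4350 / 1.2900 = 0.337

standardized Cronbach's alpha = 0.337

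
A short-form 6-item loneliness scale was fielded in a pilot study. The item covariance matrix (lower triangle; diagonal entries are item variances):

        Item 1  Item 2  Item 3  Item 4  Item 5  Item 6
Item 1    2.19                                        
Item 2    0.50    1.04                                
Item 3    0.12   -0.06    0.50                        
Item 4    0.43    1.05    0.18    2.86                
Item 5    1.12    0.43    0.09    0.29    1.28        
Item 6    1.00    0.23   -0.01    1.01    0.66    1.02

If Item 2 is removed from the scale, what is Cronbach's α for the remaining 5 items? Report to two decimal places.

Remaining items: Item 1, Item 3, Item 4, Item 5, Item 6 (k = 5).
sum of item variances = 2.19 + 0.50 + 2.86 + 1.28 + 1.02 = 7.85
σ²_T = 7.85 + 2 × 4.89 = 17.63
α (item deleted) = (5/4)·(1 − 7.85/17.63) = 0.69

Cronbach's α = 0.69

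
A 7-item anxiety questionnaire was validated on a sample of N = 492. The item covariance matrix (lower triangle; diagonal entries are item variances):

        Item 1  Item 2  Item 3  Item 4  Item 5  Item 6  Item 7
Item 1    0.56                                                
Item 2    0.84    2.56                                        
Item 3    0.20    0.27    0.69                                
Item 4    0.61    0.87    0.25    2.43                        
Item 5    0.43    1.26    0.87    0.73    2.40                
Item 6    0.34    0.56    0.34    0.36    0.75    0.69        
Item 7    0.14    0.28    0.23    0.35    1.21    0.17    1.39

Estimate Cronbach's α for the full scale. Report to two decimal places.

Cronbach's α = 0.79

Σσᵢ² = 0.56 + 2.56 + 0.69 + 2.43 + 2.40 + 0.69 + 1.39 = 10.72
Σ_{i<j} σ_ij = 11.06
σ²_total = 10.72 + 2 × 11.06 = 32.84
α = (k/(k−1))·(1 − Σσᵢ²/σ²_total) = (7/6)·(1 − 10.72/32.84) = 0.79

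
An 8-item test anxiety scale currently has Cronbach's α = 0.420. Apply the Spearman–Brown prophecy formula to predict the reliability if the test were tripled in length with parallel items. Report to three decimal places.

predicted reliability = 0.685

Length factor m = 3
α' = m·α / (1 + (m−1)·α)
   = 3 × 0.420 / (1 + (3 − 1) × 0.420)
   = 1.2600 / 1.8400 = 0.685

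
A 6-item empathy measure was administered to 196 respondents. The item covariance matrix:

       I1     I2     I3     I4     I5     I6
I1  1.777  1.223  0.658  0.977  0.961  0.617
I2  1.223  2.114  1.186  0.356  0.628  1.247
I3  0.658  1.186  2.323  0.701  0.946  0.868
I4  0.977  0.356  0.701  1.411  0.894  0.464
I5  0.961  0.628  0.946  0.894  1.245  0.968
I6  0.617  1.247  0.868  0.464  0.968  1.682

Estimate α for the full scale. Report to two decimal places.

α = 0.85

ΣVar(i) = 1.777 + 2.114 + 2.323 + 1.411 + 1.245 + 1.682 = 10.552
Sum of the distinct covariances = 12.694
σ²_T = 10.552 + 2 × 12.694 = 35.940
α = (k/(k−1))·(1 − ΣVar(i)/σ²_T) = (6/5)·(1 − 10.552/35.940) = 0.85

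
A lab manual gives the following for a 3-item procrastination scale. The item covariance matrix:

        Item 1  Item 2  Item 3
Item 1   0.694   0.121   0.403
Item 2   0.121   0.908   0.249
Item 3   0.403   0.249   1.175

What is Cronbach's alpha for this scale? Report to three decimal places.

Cronbach's alpha = 0.536

ΣVar(i) = 0.694 + 0.908 + 1.175 = 2.777
Sum of the distinct covariances = 0.773
σ²_total = 2.777 + 2 × 0.773 = 4.323
α = (k/(k−1))·(1 − ΣVar(i)/σ²_total) = (3/2)·(1 − 2.777/4.323) = 0.536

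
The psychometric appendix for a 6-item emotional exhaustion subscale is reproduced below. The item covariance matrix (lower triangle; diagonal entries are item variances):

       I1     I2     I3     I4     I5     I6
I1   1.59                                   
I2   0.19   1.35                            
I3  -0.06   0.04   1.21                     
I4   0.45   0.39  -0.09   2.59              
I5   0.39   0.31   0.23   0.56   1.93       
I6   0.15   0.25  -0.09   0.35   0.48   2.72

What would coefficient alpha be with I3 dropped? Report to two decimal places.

Remaining items: I1, I2, I4, I5, I6 (k = 5).
sum of item variances = 1.59 + 1.35 + 2.59 + 1.93 + 2.72 = 10.18
σ²_total = 10.18 + 2 × 3.52 = 17.22
α (item deleted) = (5/4)·(1 − 10.18/17.22) = 0.51

α = 0.51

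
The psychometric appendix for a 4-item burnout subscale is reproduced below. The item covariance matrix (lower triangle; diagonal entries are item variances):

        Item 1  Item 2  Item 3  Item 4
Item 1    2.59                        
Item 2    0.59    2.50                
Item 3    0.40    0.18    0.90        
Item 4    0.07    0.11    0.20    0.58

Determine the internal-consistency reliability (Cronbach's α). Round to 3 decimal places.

α = 0.427

ΣVar(i) = 2.59 + 2.50 + 0.90 + 0.58 = 6.57
Σ_{i<j} σ_ij = 1.55
Var(T) = 6.57 + 2 × 1.55 = 9.67
α = (k/(k−1))·(1 − ΣVar(i)/Var(T)) = (4/3)·(1 − 6.57/9.67) = 0.427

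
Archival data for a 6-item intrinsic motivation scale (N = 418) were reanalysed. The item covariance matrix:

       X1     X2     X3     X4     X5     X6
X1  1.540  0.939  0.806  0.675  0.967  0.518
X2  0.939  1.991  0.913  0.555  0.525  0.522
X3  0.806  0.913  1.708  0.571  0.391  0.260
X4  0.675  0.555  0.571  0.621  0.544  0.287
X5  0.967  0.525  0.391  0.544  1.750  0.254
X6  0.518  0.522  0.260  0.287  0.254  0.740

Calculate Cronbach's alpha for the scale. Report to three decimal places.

Cronbach's alpha = 0.812

Σσ²ᵢ = 1.540 + 1.991 + 1.708 + 0.621 + 1.750 + 0.740 = 8.350
Sum of off-diagonal covariances = 8.727
Var(T) = 8.350 + 2 × 8.727 = 25.804
α = (k/(k−1))·(1 − Σσ²ᵢ/Var(T)) = (6/5)·(1 − 8.350/25.804) = 0.812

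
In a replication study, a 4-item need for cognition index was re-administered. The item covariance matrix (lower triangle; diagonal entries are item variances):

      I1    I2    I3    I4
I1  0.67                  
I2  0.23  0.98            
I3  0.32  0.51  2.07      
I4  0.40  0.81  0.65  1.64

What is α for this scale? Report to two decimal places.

Σσᵢ² = 0.67 + 0.98 + 2.07 + 1.64 = 5.36
Sum of the distinct covariances = 2.92
σ²_T = 5.36 + 2 × 2.92 = 11.20
α = (k/(k−1))·(1 − Σσᵢ²/σ²_T) = (4/3)·(1 − 5.36/11.20) = 0.70

α = 0.70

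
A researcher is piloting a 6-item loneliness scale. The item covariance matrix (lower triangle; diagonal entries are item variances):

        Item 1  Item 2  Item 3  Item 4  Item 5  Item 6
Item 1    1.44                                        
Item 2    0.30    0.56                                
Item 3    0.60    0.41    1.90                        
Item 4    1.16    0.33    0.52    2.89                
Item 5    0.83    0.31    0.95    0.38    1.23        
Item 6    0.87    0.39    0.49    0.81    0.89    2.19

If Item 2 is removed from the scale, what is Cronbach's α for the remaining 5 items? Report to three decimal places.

Remaining items: Item 1, Item 3, Item 4, Item 5, Item 6 (k = 5).
ΣVar(i) = 1.44 + 1.90 + 2.89 + 1.23 + 2.19 = 9.65
σ²_total = 9.65 + 2 × 7.50 = 24.65
α (item deleted) = (5/4)·(1 − 9.65/24.65) = 0.761

Cronbach's α = 0.761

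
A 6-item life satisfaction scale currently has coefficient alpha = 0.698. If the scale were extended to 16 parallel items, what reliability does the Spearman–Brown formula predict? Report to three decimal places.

predicted reliability = 0.860

Length factor m = 16/6 = 2.6667
α' = m·α / (1 + (m−1)·α)
   = 16/6 × 0.698 / (1 + (16/6 − 1) × 0.698)
   = 1.8613 / 2.1633 = 0.860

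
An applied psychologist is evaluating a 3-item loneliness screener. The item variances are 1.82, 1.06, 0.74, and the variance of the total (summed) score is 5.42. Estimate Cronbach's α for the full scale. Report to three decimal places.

Σσᵢ² = 1.82 + 1.06 + 0.74 = 3.62
α = (k/(k−1))·(1 − Σσᵢ²/σ²_total) = (3/2)·(1 − 3.62/5.42) = 0.498

α = 0.498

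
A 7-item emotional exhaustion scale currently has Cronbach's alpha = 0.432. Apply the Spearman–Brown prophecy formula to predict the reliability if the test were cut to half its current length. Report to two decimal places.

predicted reliability = 0.28

Length factor m = 1/2
α' = m·α / (1 − (1−m)·α)
   = 1/2 × 0.432 / (1 − (1 − 1/2) × 0.432)
   = 0.2160 / 0.7840 = 0.28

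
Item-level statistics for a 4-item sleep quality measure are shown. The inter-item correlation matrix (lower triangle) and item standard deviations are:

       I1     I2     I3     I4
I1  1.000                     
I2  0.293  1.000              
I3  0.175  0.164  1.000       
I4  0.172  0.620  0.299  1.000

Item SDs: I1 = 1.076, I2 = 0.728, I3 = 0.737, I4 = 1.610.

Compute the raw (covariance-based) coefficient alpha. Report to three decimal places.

coefficient alpha = 0.576

Σσ²ᵢ = 1.076² + 0.728² + 0.737² + 1.610² = 4.8230
Covariances σ_ij = r_ij · s_i · s_j:
  σ(I1,I2) = 0.293 × 1.076 × 0.728 = 0.2295
  σ(I1,I3) = 0.175 × 1.076 × 0.737 = 0.1388
  σ(I1,I4) = 0.172 × 1.076 × 1.610 = 0.2980
  σ(I2,I3) = 0.164 × 0.728 × 0.737 = 0.0880
  σ(I2,I4) = 0.620 × 0.728 × 1.610 = 0.7267
  σ(I3,I4) = 0.299 × 0.737 × 1.610 = 0.3548
σ²_T = Σσ²ᵢ + 2·Σσ_ij = 4.8230 + 2 × 1.8358 = 8.4946
α = (4/3)·(1 − 4.8230/8.4946) = 0.576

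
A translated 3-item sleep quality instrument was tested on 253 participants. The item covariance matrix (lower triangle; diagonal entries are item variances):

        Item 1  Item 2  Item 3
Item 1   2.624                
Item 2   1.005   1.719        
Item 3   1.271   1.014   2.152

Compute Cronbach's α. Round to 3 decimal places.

Σσᵢ² = 2.624 + 1.719 + 2.152 = 6.495
Sum of the distinct covariances = 3.290
σ²_T = 6.495 + 2 × 3.290 = 13.075
α = (k/(k−1))·(1 − Σσᵢ²/σ²_T) = (3/2)·(1 − 6.495/13.075) = 0.755

α = 0.755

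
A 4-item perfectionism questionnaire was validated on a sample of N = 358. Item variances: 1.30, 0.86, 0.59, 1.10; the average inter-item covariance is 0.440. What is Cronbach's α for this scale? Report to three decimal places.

Cronbach's α = 0.771

Σσᵢ² = 1.30 + 0.86 + 0.59 + 1.10 = 3.85
Sum of the 6 distinct covariances = 6 × 0.440 = 2.640
Var(T) = Σσᵢ² + 2·Σcov = 3.85 + 2 × 2.640 = 9.130
α = (4/3)·(1 − 3.85/9.130) = 0.771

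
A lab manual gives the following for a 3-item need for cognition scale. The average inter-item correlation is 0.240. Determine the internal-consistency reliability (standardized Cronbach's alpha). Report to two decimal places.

Standardized α = k·r̄ / (1 + (k−1)·r̄) = 3 × 0.240 / (1 + 2 × 0.240)
  = 0.7200 / 1.4800 = 0.49

standardized Cronbach's alpha = 0.49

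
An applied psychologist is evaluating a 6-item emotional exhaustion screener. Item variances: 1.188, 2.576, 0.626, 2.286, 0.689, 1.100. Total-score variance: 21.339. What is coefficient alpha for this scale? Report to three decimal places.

α = 0.724

sum of item variances = 1.188 + 2.576 + 0.626 + 2.286 + 0.689 + 1.100 = 8.465
α = (k/(k−1))·(1 − sum of item variances/σ²_total) = (6/5)·(1 − 8.465/21.339) = 0.724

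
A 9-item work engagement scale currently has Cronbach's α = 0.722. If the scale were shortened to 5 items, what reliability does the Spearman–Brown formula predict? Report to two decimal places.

predicted reliability = 0.59

Length factor m = 5/9 = 0.5556
α' = m·α / (1 − (1−m)·α)
   = 5/9 × 0.722 / (1 − (1 − 5/9) × 0.722)
   = 0.4011 / 0.6791 = 0.59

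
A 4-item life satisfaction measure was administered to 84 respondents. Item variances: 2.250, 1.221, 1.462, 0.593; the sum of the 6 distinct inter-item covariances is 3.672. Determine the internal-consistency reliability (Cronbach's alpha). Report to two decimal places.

α = 0.76

Σσ²ᵢ = 2.250 + 1.221 + 1.462 + 0.593 = 5.526
Sum of distinct covariances = 3.672
total variance = Σσ²ᵢ + 2·Σcov = 5.526 + 2 × 3.672 = 12.870
α = (4/3)·(1 − 5.526/12.870) = 0.76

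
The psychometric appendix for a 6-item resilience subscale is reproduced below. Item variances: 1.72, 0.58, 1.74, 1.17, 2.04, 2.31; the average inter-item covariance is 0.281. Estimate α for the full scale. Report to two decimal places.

α = 0.56

sum of item variances = 1.72 + 0.58 + 1.74 + 1.17 + 2.04 + 2.31 = 9.56
Sum of the 15 distinct covariances = 15 × 0.281 = 4.215
Var(T) = sum of item variances + 2·Σcov = 9.56 + 2 × 4.215 = 17.990
α = (6/5)·(1 − 9.56/17.990) = 0.56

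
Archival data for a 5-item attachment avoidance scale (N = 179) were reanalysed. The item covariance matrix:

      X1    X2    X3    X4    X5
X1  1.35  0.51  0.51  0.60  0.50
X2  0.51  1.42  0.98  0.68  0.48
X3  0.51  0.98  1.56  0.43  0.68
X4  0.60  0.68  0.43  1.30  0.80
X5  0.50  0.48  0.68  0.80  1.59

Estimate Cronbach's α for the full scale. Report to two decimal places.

α = 0.79

sum of item variances = 1.35 + 1.42 + 1.56 + 1.30 + 1.59 = 7.22
Sum of off-diagonal covariances = 6.17
σ²_T = 7.22 + 2 × 6.17 = 19.56
α = (k/(k−1))·(1 − sum of item variances/σ²_T) = (5/4)·(1 − 7.22/19.56) = 0.79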